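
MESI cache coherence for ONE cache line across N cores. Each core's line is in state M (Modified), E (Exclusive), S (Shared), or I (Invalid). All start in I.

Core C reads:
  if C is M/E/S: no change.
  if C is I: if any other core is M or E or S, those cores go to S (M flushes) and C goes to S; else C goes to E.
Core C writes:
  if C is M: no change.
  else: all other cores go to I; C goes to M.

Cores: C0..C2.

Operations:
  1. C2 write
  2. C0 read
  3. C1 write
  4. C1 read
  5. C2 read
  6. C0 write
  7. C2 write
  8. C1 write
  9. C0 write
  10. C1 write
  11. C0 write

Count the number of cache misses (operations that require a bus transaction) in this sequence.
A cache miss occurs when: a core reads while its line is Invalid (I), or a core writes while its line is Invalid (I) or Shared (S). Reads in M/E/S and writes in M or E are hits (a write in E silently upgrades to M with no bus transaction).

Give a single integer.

Op 1: C2 write [C2 write: invalidate none -> C2=M] -> [I,I,M] [MISS #1: write from I]
Op 2: C0 read [C0 read from I: others=['C2=M'] -> C0=S, others downsized to S] -> [S,I,S] [MISS #2: read from I]
Op 3: C1 write [C1 write: invalidate ['C0=S', 'C2=S'] -> C1=M] -> [I,M,I] [MISS #3: write from I]
Op 4: C1 read [C1 read: already in M, no change] -> [I,M,I] [hit: read from M]
Op 5: C2 read [C2 read from I: others=['C1=M'] -> C2=S, others downsized to S] -> [I,S,S] [MISS #4: read from I]
Op 6: C0 write [C0 write: invalidate ['C1=S', 'C2=S'] -> C0=M] -> [M,I,I] [MISS #5: write from I]
Op 7: C2 write [C2 write: invalidate ['C0=M'] -> C2=M] -> [I,I,M] [MISS #6: write from I]
Op 8: C1 write [C1 write: invalidate ['C2=M'] -> C1=M] -> [I,M,I] [MISS #7: write from I]
Op 9: C0 write [C0 write: invalidate ['C1=M'] -> C0=M] -> [M,I,I] [MISS #8: write from I]
Op 10: C1 write [C1 write: invalidate ['C0=M'] -> C1=M] -> [I,M,I] [MISS #9: write from I]
Op 11: C0 write [C0 write: invalidate ['C1=M'] -> C0=M] -> [M,I,I] [MISS #10: write from I]

Answer: 10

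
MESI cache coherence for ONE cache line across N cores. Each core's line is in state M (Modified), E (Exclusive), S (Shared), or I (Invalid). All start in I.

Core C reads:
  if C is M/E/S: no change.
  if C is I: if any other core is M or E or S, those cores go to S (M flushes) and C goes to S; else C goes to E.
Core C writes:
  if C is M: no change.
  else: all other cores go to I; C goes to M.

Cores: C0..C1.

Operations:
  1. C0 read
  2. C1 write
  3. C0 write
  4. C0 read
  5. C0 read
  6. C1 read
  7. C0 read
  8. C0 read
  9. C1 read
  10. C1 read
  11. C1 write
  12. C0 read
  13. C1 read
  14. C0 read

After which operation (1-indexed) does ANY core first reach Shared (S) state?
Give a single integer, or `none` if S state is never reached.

Op 1: C0 read [C0 read from I: no other sharers -> C0=E (exclusive)] -> [E,I]
Op 2: C1 write [C1 write: invalidate ['C0=E'] -> C1=M] -> [I,M]
Op 3: C0 write [C0 write: invalidate ['C1=M'] -> C0=M] -> [M,I]
Op 4: C0 read [C0 read: already in M, no change] -> [M,I]
Op 5: C0 read [C0 read: already in M, no change] -> [M,I]
Op 6: C1 read [C1 read from I: others=['C0=M'] -> C1=S, others downsized to S] -> [S,S]
  -> First S state at op 6; remaining ops need not be traced.

Answer: 6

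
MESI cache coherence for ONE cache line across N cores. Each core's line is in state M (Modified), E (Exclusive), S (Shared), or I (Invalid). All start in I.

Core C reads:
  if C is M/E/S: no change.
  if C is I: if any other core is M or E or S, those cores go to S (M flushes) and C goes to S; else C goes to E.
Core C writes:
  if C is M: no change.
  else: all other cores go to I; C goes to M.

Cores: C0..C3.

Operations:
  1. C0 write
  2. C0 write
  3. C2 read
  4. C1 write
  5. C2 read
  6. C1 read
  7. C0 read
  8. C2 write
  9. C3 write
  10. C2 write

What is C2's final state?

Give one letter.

Op 1: C0 write [C0 write: invalidate none -> C0=M] -> [M,I,I,I]
Op 2: C0 write [C0 write: already M (modified), no change] -> [M,I,I,I]
Op 3: C2 read [C2 read from I: others=['C0=M'] -> C2=S, others downsized to S] -> [S,I,S,I]
Op 4: C1 write [C1 write: invalidate ['C0=S', 'C2=S'] -> C1=M] -> [I,M,I,I]
Op 5: C2 read [C2 read from I: others=['C1=M'] -> C2=S, others downsized to S] -> [I,S,S,I]
Op 6: C1 read [C1 read: already in S, no change] -> [I,S,S,I]
Op 7: C0 read [C0 read from I: others=['C1=S', 'C2=S'] -> C0=S, others downsized to S] -> [S,S,S,I]
Op 8: C2 write [C2 write: invalidate ['C0=S', 'C1=S'] -> C2=M] -> [I,I,M,I]
Op 9: C3 write [C3 write: invalidate ['C2=M'] -> C3=M] -> [I,I,I,M]
Op 10: C2 write [C2 write: invalidate ['C3=M'] -> C2=M] -> [I,I,M,I]

Answer: M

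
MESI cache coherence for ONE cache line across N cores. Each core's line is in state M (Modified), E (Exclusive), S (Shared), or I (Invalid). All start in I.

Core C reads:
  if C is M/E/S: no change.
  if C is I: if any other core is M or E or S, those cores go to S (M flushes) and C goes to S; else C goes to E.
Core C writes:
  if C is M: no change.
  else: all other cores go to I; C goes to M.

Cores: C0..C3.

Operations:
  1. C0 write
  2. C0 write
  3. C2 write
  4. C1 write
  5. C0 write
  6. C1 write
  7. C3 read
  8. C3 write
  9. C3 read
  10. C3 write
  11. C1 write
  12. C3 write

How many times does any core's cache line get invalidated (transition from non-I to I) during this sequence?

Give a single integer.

Answer: 7

Derivation:
Op 1: C0 write [C0 write: invalidate none -> C0=M] -> [M,I,I,I] (invalidations this op: 0; running total: 0)
Op 2: C0 write [C0 write: already M (modified), no change] -> [M,I,I,I] (invalidations this op: 0; running total: 0)
Op 3: C2 write [C2 write: invalidate ['C0=M'] -> C2=M] -> [I,I,M,I] (invalidations this op: 1; running total: 1)
Op 4: C1 write [C1 write: invalidate ['C2=M'] -> C1=M] -> [I,M,I,I] (invalidations this op: 1; running total: 2)
Op 5: C0 write [C0 write: invalidate ['C1=M'] -> C0=M] -> [M,I,I,I] (invalidations this op: 1; running total: 3)
Op 6: C1 write [C1 write: invalidate ['C0=M'] -> C1=M] -> [I,M,I,I] (invalidations this op: 1; running total: 4)
Op 7: C3 read [C3 read from I: others=['C1=M'] -> C3=S, others downsized to S] -> [I,S,I,S] (invalidations this op: 0; running total: 4)
Op 8: C3 write [C3 write: invalidate ['C1=S'] -> C3=M] -> [I,I,I,M] (invalidations this op: 1; running total: 5)
Op 9: C3 read [C3 read: already in M, no change] -> [I,I,I,M] (invalidations this op: 0; running total: 5)
Op 10: C3 write [C3 write: already M (modified), no change] -> [I,I,I,M] (invalidations this op: 0; running total: 5)
Op 11: C1 write [C1 write: invalidate ['C3=M'] -> C1=M] -> [I,M,I,I] (invalidations this op: 1; running total: 6)
Op 12: C3 write [C3 write: invalidate ['C1=M'] -> C3=M] -> [I,I,I,M] (invalidations this op: 1; running total: 7)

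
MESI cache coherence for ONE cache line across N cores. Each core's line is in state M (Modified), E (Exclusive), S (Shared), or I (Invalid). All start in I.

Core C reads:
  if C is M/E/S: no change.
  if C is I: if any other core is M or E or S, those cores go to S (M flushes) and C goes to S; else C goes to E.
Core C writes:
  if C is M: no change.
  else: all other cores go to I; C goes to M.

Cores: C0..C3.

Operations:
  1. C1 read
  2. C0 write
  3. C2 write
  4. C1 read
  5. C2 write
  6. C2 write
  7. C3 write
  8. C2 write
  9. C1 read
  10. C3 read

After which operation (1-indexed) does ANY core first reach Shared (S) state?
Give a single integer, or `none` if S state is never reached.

Answer: 4

Derivation:
Op 1: C1 read [C1 read from I: no other sharers -> C1=E (exclusive)] -> [I,E,I,I]
Op 2: C0 write [C0 write: invalidate ['C1=E'] -> C0=M] -> [M,I,I,I]
Op 3: C2 write [C2 write: invalidate ['C0=M'] -> C2=M] -> [I,I,M,I]
Op 4: C1 read [C1 read from I: others=['C2=M'] -> C1=S, others downsized to S] -> [I,S,S,I]
  -> First S state at op 4; remaining ops need not be traced.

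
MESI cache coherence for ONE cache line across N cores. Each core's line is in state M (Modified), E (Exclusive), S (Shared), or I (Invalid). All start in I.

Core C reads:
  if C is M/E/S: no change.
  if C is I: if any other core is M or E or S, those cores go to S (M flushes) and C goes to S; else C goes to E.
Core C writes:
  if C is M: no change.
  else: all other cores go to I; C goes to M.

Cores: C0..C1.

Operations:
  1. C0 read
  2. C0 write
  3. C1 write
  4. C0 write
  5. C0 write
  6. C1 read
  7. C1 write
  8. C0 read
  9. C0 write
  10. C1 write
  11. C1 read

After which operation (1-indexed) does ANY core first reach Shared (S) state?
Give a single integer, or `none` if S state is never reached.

Op 1: C0 read [C0 read from I: no other sharers -> C0=E (exclusive)] -> [E,I]
Op 2: C0 write [C0 write: invalidate none -> C0=M] -> [M,I]
Op 3: C1 write [C1 write: invalidate ['C0=M'] -> C1=M] -> [I,M]
Op 4: C0 write [C0 write: invalidate ['C1=M'] -> C0=M] -> [M,I]
Op 5: C0 write [C0 write: already M (modified), no change] -> [M,I]
Op 6: C1 read [C1 read from I: others=['C0=M'] -> C1=S, others downsized to S] -> [S,S]
  -> First S state at op 6; remaining ops need not be traced.

Answer: 6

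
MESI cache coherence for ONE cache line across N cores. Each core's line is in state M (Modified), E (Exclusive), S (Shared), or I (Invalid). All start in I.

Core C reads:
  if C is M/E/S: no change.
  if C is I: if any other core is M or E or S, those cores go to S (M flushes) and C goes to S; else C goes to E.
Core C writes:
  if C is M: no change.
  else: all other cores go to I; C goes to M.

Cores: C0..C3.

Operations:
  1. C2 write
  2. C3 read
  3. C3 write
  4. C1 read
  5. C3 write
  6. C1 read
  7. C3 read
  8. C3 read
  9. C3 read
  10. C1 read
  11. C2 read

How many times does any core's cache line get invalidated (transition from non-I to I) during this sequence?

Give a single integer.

Op 1: C2 write [C2 write: invalidate none -> C2=M] -> [I,I,M,I] (invalidations this op: 0; running total: 0)
Op 2: C3 read [C3 read from I: others=['C2=M'] -> C3=S, others downsized to S] -> [I,I,S,S] (invalidations this op: 0; running total: 0)
Op 3: C3 write [C3 write: invalidate ['C2=S'] -> C3=M] -> [I,I,I,M] (invalidations this op: 1; running total: 1)
Op 4: C1 read [C1 read from I: others=['C3=M'] -> C1=S, others downsized to S] -> [I,S,I,S] (invalidations this op: 0; running total: 1)
Op 5: C3 write [C3 write: invalidate ['C1=S'] -> C3=M] -> [I,I,I,M] (invalidations this op: 1; running total: 2)
Op 6: C1 read [C1 read from I: others=['C3=M'] -> C1=S, others downsized to S] -> [I,S,I,S] (invalidations this op: 0; running total: 2)
Op 7: C3 read [C3 read: already in S, no change] -> [I,S,I,S] (invalidations this op: 0; running total: 2)
Op 8: C3 read [C3 read: already in S, no change] -> [I,S,I,S] (invalidations this op: 0; running total: 2)
Op 9: C3 read [C3 read: already in S, no change] -> [I,S,I,S] (invalidations this op: 0; running total: 2)
Op 10: C1 read [C1 read: already in S, no change] -> [I,S,I,S] (invalidations this op: 0; running total: 2)
Op 11: C2 read [C2 read from I: others=['C1=S', 'C3=S'] -> C2=S, others downsized to S] -> [I,S,S,S] (invalidations this op: 0; running total: 2)

Answer: 2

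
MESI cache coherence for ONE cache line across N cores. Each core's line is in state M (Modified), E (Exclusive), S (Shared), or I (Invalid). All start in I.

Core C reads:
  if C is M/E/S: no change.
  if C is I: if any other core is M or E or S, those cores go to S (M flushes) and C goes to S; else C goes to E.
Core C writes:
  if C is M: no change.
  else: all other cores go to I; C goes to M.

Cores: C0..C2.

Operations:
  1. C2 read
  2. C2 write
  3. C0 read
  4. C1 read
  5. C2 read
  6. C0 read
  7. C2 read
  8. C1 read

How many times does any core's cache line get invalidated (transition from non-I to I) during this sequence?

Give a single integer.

Op 1: C2 read [C2 read from I: no other sharers -> C2=E (exclusive)] -> [I,I,E] (invalidations this op: 0; running total: 0)
Op 2: C2 write [C2 write: invalidate none -> C2=M] -> [I,I,M] (invalidations this op: 0; running total: 0)
Op 3: C0 read [C0 read from I: others=['C2=M'] -> C0=S, others downsized to S] -> [S,I,S] (invalidations this op: 0; running total: 0)
Op 4: C1 read [C1 read from I: others=['C0=S', 'C2=S'] -> C1=S, others downsized to S] -> [S,S,S] (invalidations this op: 0; running total: 0)
Op 5: C2 read [C2 read: already in S, no change] -> [S,S,S] (invalidations this op: 0; running total: 0)
Op 6: C0 read [C0 read: already in S, no change] -> [S,S,S] (invalidations this op: 0; running total: 0)
Op 7: C2 read [C2 read: already in S, no change] -> [S,S,S] (invalidations this op: 0; running total: 0)
Op 8: C1 read [C1 read: already in S, no change] -> [S,S,S] (invalidations this op: 0; running total: 0)

Answer: 0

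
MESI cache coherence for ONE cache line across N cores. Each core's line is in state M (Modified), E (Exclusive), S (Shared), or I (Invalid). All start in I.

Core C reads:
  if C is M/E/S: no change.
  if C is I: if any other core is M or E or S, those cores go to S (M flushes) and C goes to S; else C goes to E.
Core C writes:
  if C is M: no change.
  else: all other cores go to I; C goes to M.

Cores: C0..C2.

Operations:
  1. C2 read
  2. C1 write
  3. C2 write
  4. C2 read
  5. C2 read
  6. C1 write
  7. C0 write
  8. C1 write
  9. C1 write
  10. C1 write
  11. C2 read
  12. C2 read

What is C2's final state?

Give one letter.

Op 1: C2 read [C2 read from I: no other sharers -> C2=E (exclusive)] -> [I,I,E]
Op 2: C1 write [C1 write: invalidate ['C2=E'] -> C1=M] -> [I,M,I]
Op 3: C2 write [C2 write: invalidate ['C1=M'] -> C2=M] -> [I,I,M]
Op 4: C2 read [C2 read: already in M, no change] -> [I,I,M]
Op 5: C2 read [C2 read: already in M, no change] -> [I,I,M]
Op 6: C1 write [C1 write: invalidate ['C2=M'] -> C1=M] -> [I,M,I]
Op 7: C0 write [C0 write: invalidate ['C1=M'] -> C0=M] -> [M,I,I]
Op 8: C1 write [C1 write: invalidate ['C0=M'] -> C1=M] -> [I,M,I]
Op 9: C1 write [C1 write: already M (modified), no change] -> [I,M,I]
Op 10: C1 write [C1 write: already M (modified), no change] -> [I,M,I]
Op 11: C2 read [C2 read from I: others=['C1=M'] -> C2=S, others downsized to S] -> [I,S,S]
Op 12: C2 read [C2 read: already in S, no change] -> [I,S,S]

Answer: S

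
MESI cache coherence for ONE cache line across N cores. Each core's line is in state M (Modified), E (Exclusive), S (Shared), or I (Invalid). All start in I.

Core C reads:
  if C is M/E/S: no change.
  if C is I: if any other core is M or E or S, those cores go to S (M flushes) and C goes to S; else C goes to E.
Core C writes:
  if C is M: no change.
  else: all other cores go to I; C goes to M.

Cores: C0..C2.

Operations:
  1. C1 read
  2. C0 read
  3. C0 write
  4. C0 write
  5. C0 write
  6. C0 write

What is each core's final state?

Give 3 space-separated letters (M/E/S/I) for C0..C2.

Op 1: C1 read [C1 read from I: no other sharers -> C1=E (exclusive)] -> [I,E,I]
Op 2: C0 read [C0 read from I: others=['C1=E'] -> C0=S, others downsized to S] -> [S,S,I]
Op 3: C0 write [C0 write: invalidate ['C1=S'] -> C0=M] -> [M,I,I]
Op 4: C0 write [C0 write: already M (modified), no change] -> [M,I,I]
Op 5: C0 write [C0 write: already M (modified), no change] -> [M,I,I]
Op 6: C0 write [C0 write: already M (modified), no change] -> [M,I,I]

Answer: M I I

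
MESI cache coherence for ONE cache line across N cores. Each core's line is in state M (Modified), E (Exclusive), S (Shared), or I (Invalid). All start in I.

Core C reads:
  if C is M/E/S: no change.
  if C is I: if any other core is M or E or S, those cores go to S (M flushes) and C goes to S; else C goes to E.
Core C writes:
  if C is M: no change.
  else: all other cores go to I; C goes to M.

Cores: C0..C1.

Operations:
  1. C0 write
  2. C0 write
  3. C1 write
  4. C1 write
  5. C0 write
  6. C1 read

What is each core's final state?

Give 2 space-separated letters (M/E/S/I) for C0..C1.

Op 1: C0 write [C0 write: invalidate none -> C0=M] -> [M,I]
Op 2: C0 write [C0 write: already M (modified), no change] -> [M,I]
Op 3: C1 write [C1 write: invalidate ['C0=M'] -> C1=M] -> [I,M]
Op 4: C1 write [C1 write: already M (modified), no change] -> [I,M]
Op 5: C0 write [C0 write: invalidate ['C1=M'] -> C0=M] -> [M,I]
Op 6: C1 read [C1 read from I: others=['C0=M'] -> C1=S, others downsized to S] -> [S,S]

Answer: S S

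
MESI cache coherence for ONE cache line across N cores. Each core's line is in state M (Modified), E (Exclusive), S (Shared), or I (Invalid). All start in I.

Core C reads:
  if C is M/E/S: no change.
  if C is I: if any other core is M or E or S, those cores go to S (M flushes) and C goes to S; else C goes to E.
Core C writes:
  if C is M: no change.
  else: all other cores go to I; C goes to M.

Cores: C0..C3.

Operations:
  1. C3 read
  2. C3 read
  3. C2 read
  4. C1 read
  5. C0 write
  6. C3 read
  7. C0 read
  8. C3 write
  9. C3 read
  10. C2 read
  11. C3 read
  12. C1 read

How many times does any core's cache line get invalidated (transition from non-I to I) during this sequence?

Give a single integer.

Op 1: C3 read [C3 read from I: no other sharers -> C3=E (exclusive)] -> [I,I,I,E] (invalidations this op: 0; running total: 0)
Op 2: C3 read [C3 read: already in E, no change] -> [I,I,I,E] (invalidations this op: 0; running total: 0)
Op 3: C2 read [C2 read from I: others=['C3=E'] -> C2=S, others downsized to S] -> [I,I,S,S] (invalidations this op: 0; running total: 0)
Op 4: C1 read [C1 read from I: others=['C2=S', 'C3=S'] -> C1=S, others downsized to S] -> [I,S,S,S] (invalidations this op: 0; running total: 0)
Op 5: C0 write [C0 write: invalidate ['C1=S', 'C2=S', 'C3=S'] -> C0=M] -> [M,I,I,I] (invalidations this op: 3; running total: 3)
Op 6: C3 read [C3 read from I: others=['C0=M'] -> C3=S, others downsized to S] -> [S,I,I,S] (invalidations this op: 0; running total: 3)
Op 7: C0 read [C0 read: already in S, no change] -> [S,I,I,S] (invalidations this op: 0; running total: 3)
Op 8: C3 write [C3 write: invalidate ['C0=S'] -> C3=M] -> [I,I,I,M] (invalidations this op: 1; running total: 4)
Op 9: C3 read [C3 read: already in M, no change] -> [I,I,I,M] (invalidations this op: 0; running total: 4)
Op 10: C2 read [C2 read from I: others=['C3=M'] -> C2=S, others downsized to S] -> [I,I,S,S] (invalidations this op: 0; running total: 4)
Op 11: C3 read [C3 read: already in S, no change] -> [I,I,S,S] (invalidations this op: 0; running total: 4)
Op 12: C1 read [C1 read from I: others=['C2=S', 'C3=S'] -> C1=S, others downsized to S] -> [I,S,S,S] (invalidations this op: 0; running total: 4)

Answer: 4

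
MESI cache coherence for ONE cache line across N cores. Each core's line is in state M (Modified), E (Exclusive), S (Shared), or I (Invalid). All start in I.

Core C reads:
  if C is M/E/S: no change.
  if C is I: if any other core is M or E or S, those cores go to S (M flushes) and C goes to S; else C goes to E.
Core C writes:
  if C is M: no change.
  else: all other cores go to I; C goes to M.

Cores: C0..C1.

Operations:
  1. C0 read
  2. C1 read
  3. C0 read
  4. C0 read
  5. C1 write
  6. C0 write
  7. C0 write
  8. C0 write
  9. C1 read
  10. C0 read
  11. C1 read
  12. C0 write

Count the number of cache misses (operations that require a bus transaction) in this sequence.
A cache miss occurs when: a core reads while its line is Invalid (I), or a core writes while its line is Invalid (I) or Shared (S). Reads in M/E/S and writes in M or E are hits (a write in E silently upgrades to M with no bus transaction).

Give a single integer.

Op 1: C0 read [C0 read from I: no other sharers -> C0=E (exclusive)] -> [E,I] [MISS #1: read from I]
Op 2: C1 read [C1 read from I: others=['C0=E'] -> C1=S, others downsized to S] -> [S,S] [MISS #2: read from I]
Op 3: C0 read [C0 read: already in S, no change] -> [S,S] [hit: read from S]
Op 4: C0 read [C0 read: already in S, no change] -> [S,S] [hit: read from S]
Op 5: C1 write [C1 write: invalidate ['C0=S'] -> C1=M] -> [I,M] [MISS #3: write from S]
Op 6: C0 write [C0 write: invalidate ['C1=M'] -> C0=M] -> [M,I] [MISS #4: write from I]
Op 7: C0 write [C0 write: already M (modified), no change] -> [M,I] [hit: write from M]
Op 8: C0 write [C0 write: already M (modified), no change] -> [M,I] [hit: write from M]
Op 9: C1 read [C1 read from I: others=['C0=M'] -> C1=S, others downsized to S] -> [S,S] [MISS #5: read from I]
Op 10: C0 read [C0 read: already in S, no change] -> [S,S] [hit: read from S]
Op 11: C1 read [C1 read: already in S, no change] -> [S,S] [hit: read from S]
Op 12: C0 write [C0 write: invalidate ['C1=S'] -> C0=M] -> [M,I] [MISS #6: write from S]

Answer: 6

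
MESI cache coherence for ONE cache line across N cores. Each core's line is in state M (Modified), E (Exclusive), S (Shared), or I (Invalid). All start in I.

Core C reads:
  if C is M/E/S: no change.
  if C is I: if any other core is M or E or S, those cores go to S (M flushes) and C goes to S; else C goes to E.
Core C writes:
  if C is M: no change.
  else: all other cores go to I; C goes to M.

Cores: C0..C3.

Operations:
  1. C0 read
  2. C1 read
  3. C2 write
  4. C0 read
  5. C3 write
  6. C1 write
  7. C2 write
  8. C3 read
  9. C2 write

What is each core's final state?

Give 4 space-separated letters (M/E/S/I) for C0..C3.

Answer: I I M I

Derivation:
Op 1: C0 read [C0 read from I: no other sharers -> C0=E (exclusive)] -> [E,I,I,I]
Op 2: C1 read [C1 read from I: others=['C0=E'] -> C1=S, others downsized to S] -> [S,S,I,I]
Op 3: C2 write [C2 write: invalidate ['C0=S', 'C1=S'] -> C2=M] -> [I,I,M,I]
Op 4: C0 read [C0 read from I: others=['C2=M'] -> C0=S, others downsized to S] -> [S,I,S,I]
Op 5: C3 write [C3 write: invalidate ['C0=S', 'C2=S'] -> C3=M] -> [I,I,I,M]
Op 6: C1 write [C1 write: invalidate ['C3=M'] -> C1=M] -> [I,M,I,I]
Op 7: C2 write [C2 write: invalidate ['C1=M'] -> C2=M] -> [I,I,M,I]
Op 8: C3 read [C3 read from I: others=['C2=M'] -> C3=S, others downsized to S] -> [I,I,S,S]
Op 9: C2 write [C2 write: invalidate ['C3=S'] -> C2=M] -> [I,I,M,I]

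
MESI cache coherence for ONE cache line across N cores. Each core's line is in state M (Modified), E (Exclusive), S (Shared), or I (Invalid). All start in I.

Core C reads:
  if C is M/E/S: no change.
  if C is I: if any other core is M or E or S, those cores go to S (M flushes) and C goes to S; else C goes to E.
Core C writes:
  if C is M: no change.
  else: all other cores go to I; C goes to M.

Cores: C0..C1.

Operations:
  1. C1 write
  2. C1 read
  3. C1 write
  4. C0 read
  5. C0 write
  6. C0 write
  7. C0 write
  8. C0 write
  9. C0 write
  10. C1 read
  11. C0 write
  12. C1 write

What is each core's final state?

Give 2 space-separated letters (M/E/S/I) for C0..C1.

Op 1: C1 write [C1 write: invalidate none -> C1=M] -> [I,M]
Op 2: C1 read [C1 read: already in M, no change] -> [I,M]
Op 3: C1 write [C1 write: already M (modified), no change] -> [I,M]
Op 4: C0 read [C0 read from I: others=['C1=M'] -> C0=S, others downsized to S] -> [S,S]
Op 5: C0 write [C0 write: invalidate ['C1=S'] -> C0=M] -> [M,I]
Op 6: C0 write [C0 write: already M (modified), no change] -> [M,I]
Op 7: C0 write [C0 write: already M (modified), no change] -> [M,I]
Op 8: C0 write [C0 write: already M (modified), no change] -> [M,I]
Op 9: C0 write [C0 write: already M (modified), no change] -> [M,I]
Op 10: C1 read [C1 read from I: others=['C0=M'] -> C1=S, others downsized to S] -> [S,S]
Op 11: C0 write [C0 write: invalidate ['C1=S'] -> C0=M] -> [M,I]
Op 12: C1 write [C1 write: invalidate ['C0=M'] -> C1=M] -> [I,M]

Answer: I M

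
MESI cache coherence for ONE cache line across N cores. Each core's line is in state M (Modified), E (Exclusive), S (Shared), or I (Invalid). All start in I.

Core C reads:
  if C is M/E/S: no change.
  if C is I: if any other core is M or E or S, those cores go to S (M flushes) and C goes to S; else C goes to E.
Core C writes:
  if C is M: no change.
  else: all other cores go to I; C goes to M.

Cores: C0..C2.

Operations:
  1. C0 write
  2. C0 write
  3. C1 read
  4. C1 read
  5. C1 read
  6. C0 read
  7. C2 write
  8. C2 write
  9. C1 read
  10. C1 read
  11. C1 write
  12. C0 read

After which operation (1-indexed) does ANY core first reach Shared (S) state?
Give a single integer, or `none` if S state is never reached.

Answer: 3

Derivation:
Op 1: C0 write [C0 write: invalidate none -> C0=M] -> [M,I,I]
Op 2: C0 write [C0 write: already M (modified), no change] -> [M,I,I]
Op 3: C1 read [C1 read from I: others=['C0=M'] -> C1=S, others downsized to S] -> [S,S,I]
  -> First S state at op 3; remaining ops need not be traced.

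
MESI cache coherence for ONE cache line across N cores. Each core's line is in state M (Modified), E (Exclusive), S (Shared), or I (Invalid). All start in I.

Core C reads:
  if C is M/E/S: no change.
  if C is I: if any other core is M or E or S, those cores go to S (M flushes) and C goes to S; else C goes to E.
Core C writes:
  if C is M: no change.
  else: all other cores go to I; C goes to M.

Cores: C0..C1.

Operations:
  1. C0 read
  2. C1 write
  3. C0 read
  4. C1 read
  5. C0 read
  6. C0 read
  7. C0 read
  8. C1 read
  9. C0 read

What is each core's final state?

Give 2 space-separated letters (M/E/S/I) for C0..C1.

Answer: S S

Derivation:
Op 1: C0 read [C0 read from I: no other sharers -> C0=E (exclusive)] -> [E,I]
Op 2: C1 write [C1 write: invalidate ['C0=E'] -> C1=M] -> [I,M]
Op 3: C0 read [C0 read from I: others=['C1=M'] -> C0=S, others downsized to S] -> [S,S]
Op 4: C1 read [C1 read: already in S, no change] -> [S,S]
Op 5: C0 read [C0 read: already in S, no change] -> [S,S]
Op 6: C0 read [C0 read: already in S, no change] -> [S,S]
Op 7: C0 read [C0 read: already in S, no change] -> [S,S]
Op 8: C1 read [C1 read: already in S, no change] -> [S,S]
Op 9: C0 read [C0 read: already in S, no change] -> [S,S]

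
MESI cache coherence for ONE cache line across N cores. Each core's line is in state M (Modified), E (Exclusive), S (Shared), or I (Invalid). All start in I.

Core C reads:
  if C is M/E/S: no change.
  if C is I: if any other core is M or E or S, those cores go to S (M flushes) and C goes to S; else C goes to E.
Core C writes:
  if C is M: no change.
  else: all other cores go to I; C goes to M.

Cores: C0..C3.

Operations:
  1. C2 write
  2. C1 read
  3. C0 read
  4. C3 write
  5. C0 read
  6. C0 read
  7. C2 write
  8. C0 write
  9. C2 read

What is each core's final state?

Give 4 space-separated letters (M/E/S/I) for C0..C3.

Op 1: C2 write [C2 write: invalidate none -> C2=M] -> [I,I,M,I]
Op 2: C1 read [C1 read from I: others=['C2=M'] -> C1=S, others downsized to S] -> [I,S,S,I]
Op 3: C0 read [C0 read from I: others=['C1=S', 'C2=S'] -> C0=S, others downsized to S] -> [S,S,S,I]
Op 4: C3 write [C3 write: invalidate ['C0=S', 'C1=S', 'C2=S'] -> C3=M] -> [I,I,I,M]
Op 5: C0 read [C0 read from I: others=['C3=M'] -> C0=S, others downsized to S] -> [S,I,I,S]
Op 6: C0 read [C0 read: already in S, no change] -> [S,I,I,S]
Op 7: C2 write [C2 write: invalidate ['C0=S', 'C3=S'] -> C2=M] -> [I,I,M,I]
Op 8: C0 write [C0 write: invalidate ['C2=M'] -> C0=M] -> [M,I,I,I]
Op 9: C2 read [C2 read from I: others=['C0=M'] -> C2=S, others downsized to S] -> [S,I,S,I]

Answer: S I S I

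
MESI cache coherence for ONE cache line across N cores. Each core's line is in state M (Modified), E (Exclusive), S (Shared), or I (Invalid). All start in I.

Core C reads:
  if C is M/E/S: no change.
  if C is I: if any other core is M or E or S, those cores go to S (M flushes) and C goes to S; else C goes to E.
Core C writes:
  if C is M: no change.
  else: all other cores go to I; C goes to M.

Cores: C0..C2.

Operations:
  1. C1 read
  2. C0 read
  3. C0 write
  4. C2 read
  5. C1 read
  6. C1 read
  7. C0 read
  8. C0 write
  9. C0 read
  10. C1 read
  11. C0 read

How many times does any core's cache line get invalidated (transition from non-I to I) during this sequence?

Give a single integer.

Op 1: C1 read [C1 read from I: no other sharers -> C1=E (exclusive)] -> [I,E,I] (invalidations this op: 0; running total: 0)
Op 2: C0 read [C0 read from I: others=['C1=E'] -> C0=S, others downsized to S] -> [S,S,I] (invalidations this op: 0; running total: 0)
Op 3: C0 write [C0 write: invalidate ['C1=S'] -> C0=M] -> [M,I,I] (invalidations this op: 1; running total: 1)
Op 4: C2 read [C2 read from I: others=['C0=M'] -> C2=S, others downsized to S] -> [S,I,S] (invalidations this op: 0; running total: 1)
Op 5: C1 read [C1 read from I: others=['C0=S', 'C2=S'] -> C1=S, others downsized to S] -> [S,S,S] (invalidations this op: 0; running total: 1)
Op 6: C1 read [C1 read: already in S, no change] -> [S,S,S] (invalidations this op: 0; running total: 1)
Op 7: C0 read [C0 read: already in S, no change] -> [S,S,S] (invalidations this op: 0; running total: 1)
Op 8: C0 write [C0 write: invalidate ['C1=S', 'C2=S'] -> C0=M] -> [M,I,I] (invalidations this op: 2; running total: 3)
Op 9: C0 read [C0 read: already in M, no change] -> [M,I,I] (invalidations this op: 0; running total: 3)
Op 10: C1 read [C1 read from I: others=['C0=M'] -> C1=S, others downsized to S] -> [S,S,I] (invalidations this op: 0; running total: 3)
Op 11: C0 read [C0 read: already in S, no change] -> [S,S,I] (invalidations this op: 0; running total: 3)

Answer: 3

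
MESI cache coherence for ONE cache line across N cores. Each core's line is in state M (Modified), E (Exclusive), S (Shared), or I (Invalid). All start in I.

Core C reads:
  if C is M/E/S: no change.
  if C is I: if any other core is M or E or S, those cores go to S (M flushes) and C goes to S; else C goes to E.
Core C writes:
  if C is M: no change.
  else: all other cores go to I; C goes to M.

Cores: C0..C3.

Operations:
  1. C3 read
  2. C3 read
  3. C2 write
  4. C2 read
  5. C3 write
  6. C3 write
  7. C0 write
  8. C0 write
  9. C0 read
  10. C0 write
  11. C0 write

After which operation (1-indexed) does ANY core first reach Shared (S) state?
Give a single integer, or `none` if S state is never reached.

Op 1: C3 read [C3 read from I: no other sharers -> C3=E (exclusive)] -> [I,I,I,E]
Op 2: C3 read [C3 read: already in E, no change] -> [I,I,I,E]
Op 3: C2 write [C2 write: invalidate ['C3=E'] -> C2=M] -> [I,I,M,I]
Op 4: C2 read [C2 read: already in M, no change] -> [I,I,M,I]
Op 5: C3 write [C3 write: invalidate ['C2=M'] -> C3=M] -> [I,I,I,M]
Op 6: C3 write [C3 write: already M (modified), no change] -> [I,I,I,M]
Op 7: C0 write [C0 write: invalidate ['C3=M'] -> C0=M] -> [M,I,I,I]
Op 8: C0 write [C0 write: already M (modified), no change] -> [M,I,I,I]
Op 9: C0 read [C0 read: already in M, no change] -> [M,I,I,I]
Op 10: C0 write [C0 write: already M (modified), no change] -> [M,I,I,I]
Op 11: C0 write [C0 write: already M (modified), no change] -> [M,I,I,I]
S state never reached in this sequence.

Answer: none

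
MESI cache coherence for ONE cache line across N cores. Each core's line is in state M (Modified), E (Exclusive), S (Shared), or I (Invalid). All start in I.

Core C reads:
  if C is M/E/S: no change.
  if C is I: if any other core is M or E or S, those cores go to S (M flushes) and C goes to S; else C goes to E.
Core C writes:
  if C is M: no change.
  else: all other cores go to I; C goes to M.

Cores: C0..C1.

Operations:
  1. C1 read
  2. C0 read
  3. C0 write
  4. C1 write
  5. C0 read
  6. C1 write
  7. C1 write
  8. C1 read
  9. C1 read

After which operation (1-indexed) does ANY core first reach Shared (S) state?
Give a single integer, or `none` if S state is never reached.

Answer: 2

Derivation:
Op 1: C1 read [C1 read from I: no other sharers -> C1=E (exclusive)] -> [I,E]
Op 2: C0 read [C0 read from I: others=['C1=E'] -> C0=S, others downsized to S] -> [S,S]
  -> First S state at op 2; remaining ops need not be traced.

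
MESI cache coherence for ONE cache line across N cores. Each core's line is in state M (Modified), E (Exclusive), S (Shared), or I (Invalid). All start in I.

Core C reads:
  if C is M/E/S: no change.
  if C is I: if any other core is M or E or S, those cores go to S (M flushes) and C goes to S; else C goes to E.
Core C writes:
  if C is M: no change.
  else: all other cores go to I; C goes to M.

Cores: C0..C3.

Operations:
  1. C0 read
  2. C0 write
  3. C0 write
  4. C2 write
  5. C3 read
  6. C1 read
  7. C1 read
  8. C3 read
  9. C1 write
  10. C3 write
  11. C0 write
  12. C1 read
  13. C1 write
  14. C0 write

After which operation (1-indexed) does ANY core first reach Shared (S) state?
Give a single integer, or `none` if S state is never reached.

Op 1: C0 read [C0 read from I: no other sharers -> C0=E (exclusive)] -> [E,I,I,I]
Op 2: C0 write [C0 write: invalidate none -> C0=M] -> [M,I,I,I]
Op 3: C0 write [C0 write: already M (modified), no change] -> [M,I,I,I]
Op 4: C2 write [C2 write: invalidate ['C0=M'] -> C2=M] -> [I,I,M,I]
Op 5: C3 read [C3 read from I: others=['C2=M'] -> C3=S, others downsized to S] -> [I,I,S,S]
  -> First S state at op 5; remaining ops need not be traced.

Answer: 5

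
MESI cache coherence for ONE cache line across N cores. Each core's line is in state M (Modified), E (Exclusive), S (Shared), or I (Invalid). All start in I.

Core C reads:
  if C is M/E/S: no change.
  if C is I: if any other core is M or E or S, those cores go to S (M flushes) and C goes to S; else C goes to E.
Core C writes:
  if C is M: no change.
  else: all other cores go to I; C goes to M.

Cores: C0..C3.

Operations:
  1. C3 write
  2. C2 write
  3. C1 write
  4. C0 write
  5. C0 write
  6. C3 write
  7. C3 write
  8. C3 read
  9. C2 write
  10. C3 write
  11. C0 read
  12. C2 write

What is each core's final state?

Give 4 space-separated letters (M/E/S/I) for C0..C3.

Answer: I I M I

Derivation:
Op 1: C3 write [C3 write: invalidate none -> C3=M] -> [I,I,I,M]
Op 2: C2 write [C2 write: invalidate ['C3=M'] -> C2=M] -> [I,I,M,I]
Op 3: C1 write [C1 write: invalidate ['C2=M'] -> C1=M] -> [I,M,I,I]
Op 4: C0 write [C0 write: invalidate ['C1=M'] -> C0=M] -> [M,I,I,I]
Op 5: C0 write [C0 write: already M (modified), no change] -> [M,I,I,I]
Op 6: C3 write [C3 write: invalidate ['C0=M'] -> C3=M] -> [I,I,I,M]
Op 7: C3 write [C3 write: already M (modified), no change] -> [I,I,I,M]
Op 8: C3 read [C3 read: already in M, no change] -> [I,I,I,M]
Op 9: C2 write [C2 write: invalidate ['C3=M'] -> C2=M] -> [I,I,M,I]
Op 10: C3 write [C3 write: invalidate ['C2=M'] -> C3=M] -> [I,I,I,M]
Op 11: C0 read [C0 read from I: others=['C3=M'] -> C0=S, others downsized to S] -> [S,I,I,S]
Op 12: C2 write [C2 write: invalidate ['C0=S', 'C3=S'] -> C2=M] -> [I,I,M,I]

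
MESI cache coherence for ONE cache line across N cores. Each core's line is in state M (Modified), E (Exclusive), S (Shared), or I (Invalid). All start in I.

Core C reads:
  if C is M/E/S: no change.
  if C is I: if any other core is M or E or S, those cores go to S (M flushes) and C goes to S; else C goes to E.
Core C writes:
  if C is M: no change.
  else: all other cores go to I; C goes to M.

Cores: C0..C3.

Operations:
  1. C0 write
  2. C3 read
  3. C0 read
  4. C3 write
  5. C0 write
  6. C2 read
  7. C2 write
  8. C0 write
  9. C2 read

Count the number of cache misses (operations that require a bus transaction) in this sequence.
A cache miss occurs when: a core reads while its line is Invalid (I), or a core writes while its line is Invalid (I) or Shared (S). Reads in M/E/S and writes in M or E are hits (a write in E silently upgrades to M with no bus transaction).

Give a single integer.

Answer: 8

Derivation:
Op 1: C0 write [C0 write: invalidate none -> C0=M] -> [M,I,I,I] [MISS #1: write from I]
Op 2: C3 read [C3 read from I: others=['C0=M'] -> C3=S, others downsized to S] -> [S,I,I,S] [MISS #2: read from I]
Op 3: C0 read [C0 read: already in S, no change] -> [S,I,I,S] [hit: read from S]
Op 4: C3 write [C3 write: invalidate ['C0=S'] -> C3=M] -> [I,I,I,M] [MISS #3: write from S]
Op 5: C0 write [C0 write: invalidate ['C3=M'] -> C0=M] -> [M,I,I,I] [MISS #4: write from I]
Op 6: C2 read [C2 read from I: others=['C0=M'] -> C2=S, others downsized to S] -> [S,I,S,I] [MISS #5: read from I]
Op 7: C2 write [C2 write: invalidate ['C0=S'] -> C2=M] -> [I,I,M,I] [MISS #6: write from S]
Op 8: C0 write [C0 write: invalidate ['C2=M'] -> C0=M] -> [M,I,I,I] [MISS #7: write from I]
Op 9: C2 read [C2 read from I: others=['C0=M'] -> C2=S, others downsized to S] -> [S,I,S,I] [MISS #8: read from I]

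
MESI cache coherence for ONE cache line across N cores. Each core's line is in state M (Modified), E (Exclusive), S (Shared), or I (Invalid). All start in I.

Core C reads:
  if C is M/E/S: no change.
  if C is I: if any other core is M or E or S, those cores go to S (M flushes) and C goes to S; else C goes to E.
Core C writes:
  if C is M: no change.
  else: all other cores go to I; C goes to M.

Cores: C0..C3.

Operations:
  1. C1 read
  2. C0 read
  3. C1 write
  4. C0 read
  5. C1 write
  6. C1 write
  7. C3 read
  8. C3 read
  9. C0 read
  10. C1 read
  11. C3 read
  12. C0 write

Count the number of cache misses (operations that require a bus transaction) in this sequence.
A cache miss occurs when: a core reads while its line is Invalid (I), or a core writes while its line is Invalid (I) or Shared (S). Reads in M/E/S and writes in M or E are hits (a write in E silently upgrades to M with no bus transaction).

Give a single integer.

Op 1: C1 read [C1 read from I: no other sharers -> C1=E (exclusive)] -> [I,E,I,I] [MISS #1: read from I]
Op 2: C0 read [C0 read from I: others=['C1=E'] -> C0=S, others downsized to S] -> [S,S,I,I] [MISS #2: read from I]
Op 3: C1 write [C1 write: invalidate ['C0=S'] -> C1=M] -> [I,M,I,I] [MISS #3: write from S]
Op 4: C0 read [C0 read from I: others=['C1=M'] -> C0=S, others downsized to S] -> [S,S,I,I] [MISS #4: read from I]
Op 5: C1 write [C1 write: invalidate ['C0=S'] -> C1=M] -> [I,M,I,I] [MISS #5: write from S]
Op 6: C1 write [C1 write: already M (modified), no change] -> [I,M,I,I] [hit: write from M]
Op 7: C3 read [C3 read from I: others=['C1=M'] -> C3=S, others downsized to S] -> [I,S,I,S] [MISS #6: read from I]
Op 8: C3 read [C3 read: already in S, no change] -> [I,S,I,S] [hit: read from S]
Op 9: C0 read [C0 read from I: others=['C1=S', 'C3=S'] -> C0=S, others downsized to S] -> [S,S,I,S] [MISS #7: read from I]
Op 10: C1 read [C1 read: already in S, no change] -> [S,S,I,S] [hit: read from S]
Op 11: C3 read [C3 read: already in S, no change] -> [S,S,I,S] [hit: read from S]
Op 12: C0 write [C0 write: invalidate ['C1=S', 'C3=S'] -> C0=M] -> [M,I,I,I] [MISS #8: write from S]

Answer: 8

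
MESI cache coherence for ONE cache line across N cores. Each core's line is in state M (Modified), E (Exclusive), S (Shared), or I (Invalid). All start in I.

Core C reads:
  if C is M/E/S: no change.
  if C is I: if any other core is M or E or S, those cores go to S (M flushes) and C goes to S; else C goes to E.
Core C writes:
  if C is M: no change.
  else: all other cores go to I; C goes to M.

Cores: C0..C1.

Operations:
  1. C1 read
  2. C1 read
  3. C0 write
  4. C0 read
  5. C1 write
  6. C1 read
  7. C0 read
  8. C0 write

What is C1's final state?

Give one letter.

Op 1: C1 read [C1 read from I: no other sharers -> C1=E (exclusive)] -> [I,E]
Op 2: C1 read [C1 read: already in E, no change] -> [I,E]
Op 3: C0 write [C0 write: invalidate ['C1=E'] -> C0=M] -> [M,I]
Op 4: C0 read [C0 read: already in M, no change] -> [M,I]
Op 5: C1 write [C1 write: invalidate ['C0=M'] -> C1=M] -> [I,M]
Op 6: C1 read [C1 read: already in M, no change] -> [I,M]
Op 7: C0 read [C0 read from I: others=['C1=M'] -> C0=S, others downsized to S] -> [S,S]
Op 8: C0 write [C0 write: invalidate ['C1=S'] -> C0=M] -> [M,I]

Answer: I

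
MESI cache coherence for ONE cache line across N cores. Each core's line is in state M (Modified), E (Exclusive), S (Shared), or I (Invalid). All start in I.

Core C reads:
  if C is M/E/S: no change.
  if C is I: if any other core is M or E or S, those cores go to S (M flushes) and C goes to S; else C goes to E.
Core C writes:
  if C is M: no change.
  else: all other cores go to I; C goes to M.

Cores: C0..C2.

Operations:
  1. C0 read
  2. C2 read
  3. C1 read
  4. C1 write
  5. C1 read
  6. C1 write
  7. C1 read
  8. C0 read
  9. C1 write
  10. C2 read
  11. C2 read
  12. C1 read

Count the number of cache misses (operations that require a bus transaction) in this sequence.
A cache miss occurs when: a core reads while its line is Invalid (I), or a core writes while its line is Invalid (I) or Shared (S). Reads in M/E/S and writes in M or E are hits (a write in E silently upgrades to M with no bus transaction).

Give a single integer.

Answer: 7

Derivation:
Op 1: C0 read [C0 read from I: no other sharers -> C0=E (exclusive)] -> [E,I,I] [MISS #1: read from I]
Op 2: C2 read [C2 read from I: others=['C0=E'] -> C2=S, others downsized to S] -> [S,I,S] [MISS #2: read from I]
Op 3: C1 read [C1 read from I: others=['C0=S', 'C2=S'] -> C1=S, others downsized to S] -> [S,S,S] [MISS #3: read from I]
Op 4: C1 write [C1 write: invalidate ['C0=S', 'C2=S'] -> C1=M] -> [I,M,I] [MISS #4: write from S]
Op 5: C1 read [C1 read: already in M, no change] -> [I,M,I] [hit: read from M]
Op 6: C1 write [C1 write: already M (modified), no change] -> [I,M,I] [hit: write from M]
Op 7: C1 read [C1 read: already in M, no change] -> [I,M,I] [hit: read from M]
Op 8: C0 read [C0 read from I: others=['C1=M'] -> C0=S, others downsized to S] -> [S,S,I] [MISS #5: read from I]
Op 9: C1 write [C1 write: invalidate ['C0=S'] -> C1=M] -> [I,M,I] [MISS #6: write from S]
Op 10: C2 read [C2 read from I: others=['C1=M'] -> C2=S, others downsized to S] -> [I,S,S] [MISS #7: read from I]
Op 11: C2 read [C2 read: already in S, no change] -> [I,S,S] [hit: read from S]
Op 12: C1 read [C1 read: already in S, no change] -> [I,S,S] [hit: read from S]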